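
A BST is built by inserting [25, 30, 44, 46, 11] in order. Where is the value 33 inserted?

Starting tree (level order): [25, 11, 30, None, None, None, 44, None, 46]
Insertion path: 25 -> 30 -> 44
Result: insert 33 as left child of 44
Final tree (level order): [25, 11, 30, None, None, None, 44, 33, 46]


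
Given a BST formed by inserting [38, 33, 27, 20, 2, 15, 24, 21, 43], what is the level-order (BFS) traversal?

Tree insertion order: [38, 33, 27, 20, 2, 15, 24, 21, 43]
Tree (level-order array): [38, 33, 43, 27, None, None, None, 20, None, 2, 24, None, 15, 21]
BFS from the root, enqueuing left then right child of each popped node:
  queue [38] -> pop 38, enqueue [33, 43], visited so far: [38]
  queue [33, 43] -> pop 33, enqueue [27], visited so far: [38, 33]
  queue [43, 27] -> pop 43, enqueue [none], visited so far: [38, 33, 43]
  queue [27] -> pop 27, enqueue [20], visited so far: [38, 33, 43, 27]
  queue [20] -> pop 20, enqueue [2, 24], visited so far: [38, 33, 43, 27, 20]
  queue [2, 24] -> pop 2, enqueue [15], visited so far: [38, 33, 43, 27, 20, 2]
  queue [24, 15] -> pop 24, enqueue [21], visited so far: [38, 33, 43, 27, 20, 2, 24]
  queue [15, 21] -> pop 15, enqueue [none], visited so far: [38, 33, 43, 27, 20, 2, 24, 15]
  queue [21] -> pop 21, enqueue [none], visited so far: [38, 33, 43, 27, 20, 2, 24, 15, 21]
Result: [38, 33, 43, 27, 20, 2, 24, 15, 21]


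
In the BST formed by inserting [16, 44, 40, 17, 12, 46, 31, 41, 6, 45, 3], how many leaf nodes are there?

Tree built from: [16, 44, 40, 17, 12, 46, 31, 41, 6, 45, 3]
Tree (level-order array): [16, 12, 44, 6, None, 40, 46, 3, None, 17, 41, 45, None, None, None, None, 31]
Rule: A leaf has 0 children.
Per-node child counts:
  node 16: 2 child(ren)
  node 12: 1 child(ren)
  node 6: 1 child(ren)
  node 3: 0 child(ren)
  node 44: 2 child(ren)
  node 40: 2 child(ren)
  node 17: 1 child(ren)
  node 31: 0 child(ren)
  node 41: 0 child(ren)
  node 46: 1 child(ren)
  node 45: 0 child(ren)
Matching nodes: [3, 31, 41, 45]
Count of leaf nodes: 4


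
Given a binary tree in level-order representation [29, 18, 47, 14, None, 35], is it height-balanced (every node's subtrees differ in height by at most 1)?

Tree (level-order array): [29, 18, 47, 14, None, 35]
Definition: a tree is height-balanced if, at every node, |h(left) - h(right)| <= 1 (empty subtree has height -1).
Bottom-up per-node check:
  node 14: h_left=-1, h_right=-1, diff=0 [OK], height=0
  node 18: h_left=0, h_right=-1, diff=1 [OK], height=1
  node 35: h_left=-1, h_right=-1, diff=0 [OK], height=0
  node 47: h_left=0, h_right=-1, diff=1 [OK], height=1
  node 29: h_left=1, h_right=1, diff=0 [OK], height=2
All nodes satisfy the balance condition.
Result: Balanced


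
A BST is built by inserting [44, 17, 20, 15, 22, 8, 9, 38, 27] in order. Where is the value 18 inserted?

Starting tree (level order): [44, 17, None, 15, 20, 8, None, None, 22, None, 9, None, 38, None, None, 27]
Insertion path: 44 -> 17 -> 20
Result: insert 18 as left child of 20
Final tree (level order): [44, 17, None, 15, 20, 8, None, 18, 22, None, 9, None, None, None, 38, None, None, 27]


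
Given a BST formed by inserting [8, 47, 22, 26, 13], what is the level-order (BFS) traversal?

Tree insertion order: [8, 47, 22, 26, 13]
Tree (level-order array): [8, None, 47, 22, None, 13, 26]
BFS from the root, enqueuing left then right child of each popped node:
  queue [8] -> pop 8, enqueue [47], visited so far: [8]
  queue [47] -> pop 47, enqueue [22], visited so far: [8, 47]
  queue [22] -> pop 22, enqueue [13, 26], visited so far: [8, 47, 22]
  queue [13, 26] -> pop 13, enqueue [none], visited so far: [8, 47, 22, 13]
  queue [26] -> pop 26, enqueue [none], visited so far: [8, 47, 22, 13, 26]
Result: [8, 47, 22, 13, 26]


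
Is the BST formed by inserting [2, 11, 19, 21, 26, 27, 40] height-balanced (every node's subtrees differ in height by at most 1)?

Tree (level-order array): [2, None, 11, None, 19, None, 21, None, 26, None, 27, None, 40]
Definition: a tree is height-balanced if, at every node, |h(left) - h(right)| <= 1 (empty subtree has height -1).
Bottom-up per-node check:
  node 40: h_left=-1, h_right=-1, diff=0 [OK], height=0
  node 27: h_left=-1, h_right=0, diff=1 [OK], height=1
  node 26: h_left=-1, h_right=1, diff=2 [FAIL (|-1-1|=2 > 1)], height=2
  node 21: h_left=-1, h_right=2, diff=3 [FAIL (|-1-2|=3 > 1)], height=3
  node 19: h_left=-1, h_right=3, diff=4 [FAIL (|-1-3|=4 > 1)], height=4
  node 11: h_left=-1, h_right=4, diff=5 [FAIL (|-1-4|=5 > 1)], height=5
  node 2: h_left=-1, h_right=5, diff=6 [FAIL (|-1-5|=6 > 1)], height=6
Node 26 violates the condition: |-1 - 1| = 2 > 1.
Result: Not balanced


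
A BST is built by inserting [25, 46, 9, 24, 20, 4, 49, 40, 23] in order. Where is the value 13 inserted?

Starting tree (level order): [25, 9, 46, 4, 24, 40, 49, None, None, 20, None, None, None, None, None, None, 23]
Insertion path: 25 -> 9 -> 24 -> 20
Result: insert 13 as left child of 20
Final tree (level order): [25, 9, 46, 4, 24, 40, 49, None, None, 20, None, None, None, None, None, 13, 23]


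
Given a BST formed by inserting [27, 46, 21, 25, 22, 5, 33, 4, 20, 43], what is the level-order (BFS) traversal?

Tree insertion order: [27, 46, 21, 25, 22, 5, 33, 4, 20, 43]
Tree (level-order array): [27, 21, 46, 5, 25, 33, None, 4, 20, 22, None, None, 43]
BFS from the root, enqueuing left then right child of each popped node:
  queue [27] -> pop 27, enqueue [21, 46], visited so far: [27]
  queue [21, 46] -> pop 21, enqueue [5, 25], visited so far: [27, 21]
  queue [46, 5, 25] -> pop 46, enqueue [33], visited so far: [27, 21, 46]
  queue [5, 25, 33] -> pop 5, enqueue [4, 20], visited so far: [27, 21, 46, 5]
  queue [25, 33, 4, 20] -> pop 25, enqueue [22], visited so far: [27, 21, 46, 5, 25]
  queue [33, 4, 20, 22] -> pop 33, enqueue [43], visited so far: [27, 21, 46, 5, 25, 33]
  queue [4, 20, 22, 43] -> pop 4, enqueue [none], visited so far: [27, 21, 46, 5, 25, 33, 4]
  queue [20, 22, 43] -> pop 20, enqueue [none], visited so far: [27, 21, 46, 5, 25, 33, 4, 20]
  queue [22, 43] -> pop 22, enqueue [none], visited so far: [27, 21, 46, 5, 25, 33, 4, 20, 22]
  queue [43] -> pop 43, enqueue [none], visited so far: [27, 21, 46, 5, 25, 33, 4, 20, 22, 43]
Result: [27, 21, 46, 5, 25, 33, 4, 20, 22, 43]


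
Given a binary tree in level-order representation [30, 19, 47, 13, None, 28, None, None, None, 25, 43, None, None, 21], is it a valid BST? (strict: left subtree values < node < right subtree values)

Level-order array: [30, 19, 47, 13, None, 28, None, None, None, 25, 43, None, None, 21]
Validate using subtree bounds (lo, hi): at each node, require lo < value < hi,
then recurse left with hi=value and right with lo=value.
Preorder trace (stopping at first violation):
  at node 30 with bounds (-inf, +inf): OK
  at node 19 with bounds (-inf, 30): OK
  at node 13 with bounds (-inf, 19): OK
  at node 47 with bounds (30, +inf): OK
  at node 28 with bounds (30, 47): VIOLATION
Node 28 violates its bound: not (30 < 28 < 47).
Result: Not a valid BST


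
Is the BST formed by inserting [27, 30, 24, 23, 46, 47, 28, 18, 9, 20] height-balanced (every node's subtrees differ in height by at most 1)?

Tree (level-order array): [27, 24, 30, 23, None, 28, 46, 18, None, None, None, None, 47, 9, 20]
Definition: a tree is height-balanced if, at every node, |h(left) - h(right)| <= 1 (empty subtree has height -1).
Bottom-up per-node check:
  node 9: h_left=-1, h_right=-1, diff=0 [OK], height=0
  node 20: h_left=-1, h_right=-1, diff=0 [OK], height=0
  node 18: h_left=0, h_right=0, diff=0 [OK], height=1
  node 23: h_left=1, h_right=-1, diff=2 [FAIL (|1--1|=2 > 1)], height=2
  node 24: h_left=2, h_right=-1, diff=3 [FAIL (|2--1|=3 > 1)], height=3
  node 28: h_left=-1, h_right=-1, diff=0 [OK], height=0
  node 47: h_left=-1, h_right=-1, diff=0 [OK], height=0
  node 46: h_left=-1, h_right=0, diff=1 [OK], height=1
  node 30: h_left=0, h_right=1, diff=1 [OK], height=2
  node 27: h_left=3, h_right=2, diff=1 [OK], height=4
Node 23 violates the condition: |1 - -1| = 2 > 1.
Result: Not balanced


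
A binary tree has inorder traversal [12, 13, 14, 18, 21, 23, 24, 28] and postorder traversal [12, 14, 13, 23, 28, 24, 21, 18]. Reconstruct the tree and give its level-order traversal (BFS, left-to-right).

Inorder:   [12, 13, 14, 18, 21, 23, 24, 28]
Postorder: [12, 14, 13, 23, 28, 24, 21, 18]
Algorithm: postorder visits root last, so walk postorder right-to-left;
each value is the root of the current inorder slice — split it at that
value, recurse on the right subtree first, then the left.
Recursive splits:
  root=18; inorder splits into left=[12, 13, 14], right=[21, 23, 24, 28]
  root=21; inorder splits into left=[], right=[23, 24, 28]
  root=24; inorder splits into left=[23], right=[28]
  root=28; inorder splits into left=[], right=[]
  root=23; inorder splits into left=[], right=[]
  root=13; inorder splits into left=[12], right=[14]
  root=14; inorder splits into left=[], right=[]
  root=12; inorder splits into left=[], right=[]
Reconstructed level-order: [18, 13, 21, 12, 14, 24, 23, 28]


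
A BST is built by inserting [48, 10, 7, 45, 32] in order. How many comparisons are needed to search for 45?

Search path for 45: 48 -> 10 -> 45
Found: True
Comparisons: 3


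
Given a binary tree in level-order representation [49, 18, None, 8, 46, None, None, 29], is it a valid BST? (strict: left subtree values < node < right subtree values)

Level-order array: [49, 18, None, 8, 46, None, None, 29]
Validate using subtree bounds (lo, hi): at each node, require lo < value < hi,
then recurse left with hi=value and right with lo=value.
Preorder trace (stopping at first violation):
  at node 49 with bounds (-inf, +inf): OK
  at node 18 with bounds (-inf, 49): OK
  at node 8 with bounds (-inf, 18): OK
  at node 46 with bounds (18, 49): OK
  at node 29 with bounds (18, 46): OK
No violation found at any node.
Result: Valid BST


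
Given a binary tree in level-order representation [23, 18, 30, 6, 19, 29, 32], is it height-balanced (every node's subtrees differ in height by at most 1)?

Tree (level-order array): [23, 18, 30, 6, 19, 29, 32]
Definition: a tree is height-balanced if, at every node, |h(left) - h(right)| <= 1 (empty subtree has height -1).
Bottom-up per-node check:
  node 6: h_left=-1, h_right=-1, diff=0 [OK], height=0
  node 19: h_left=-1, h_right=-1, diff=0 [OK], height=0
  node 18: h_left=0, h_right=0, diff=0 [OK], height=1
  node 29: h_left=-1, h_right=-1, diff=0 [OK], height=0
  node 32: h_left=-1, h_right=-1, diff=0 [OK], height=0
  node 30: h_left=0, h_right=0, diff=0 [OK], height=1
  node 23: h_left=1, h_right=1, diff=0 [OK], height=2
All nodes satisfy the balance condition.
Result: Balanced


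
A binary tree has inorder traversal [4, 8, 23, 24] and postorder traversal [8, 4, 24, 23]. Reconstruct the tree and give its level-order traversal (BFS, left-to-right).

Inorder:   [4, 8, 23, 24]
Postorder: [8, 4, 24, 23]
Algorithm: postorder visits root last, so walk postorder right-to-left;
each value is the root of the current inorder slice — split it at that
value, recurse on the right subtree first, then the left.
Recursive splits:
  root=23; inorder splits into left=[4, 8], right=[24]
  root=24; inorder splits into left=[], right=[]
  root=4; inorder splits into left=[], right=[8]
  root=8; inorder splits into left=[], right=[]
Reconstructed level-order: [23, 4, 24, 8]


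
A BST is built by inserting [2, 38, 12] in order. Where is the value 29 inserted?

Starting tree (level order): [2, None, 38, 12]
Insertion path: 2 -> 38 -> 12
Result: insert 29 as right child of 12
Final tree (level order): [2, None, 38, 12, None, None, 29]


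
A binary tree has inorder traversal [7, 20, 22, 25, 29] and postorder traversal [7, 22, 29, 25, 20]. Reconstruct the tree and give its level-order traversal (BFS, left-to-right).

Inorder:   [7, 20, 22, 25, 29]
Postorder: [7, 22, 29, 25, 20]
Algorithm: postorder visits root last, so walk postorder right-to-left;
each value is the root of the current inorder slice — split it at that
value, recurse on the right subtree first, then the left.
Recursive splits:
  root=20; inorder splits into left=[7], right=[22, 25, 29]
  root=25; inorder splits into left=[22], right=[29]
  root=29; inorder splits into left=[], right=[]
  root=22; inorder splits into left=[], right=[]
  root=7; inorder splits into left=[], right=[]
Reconstructed level-order: [20, 7, 25, 22, 29]


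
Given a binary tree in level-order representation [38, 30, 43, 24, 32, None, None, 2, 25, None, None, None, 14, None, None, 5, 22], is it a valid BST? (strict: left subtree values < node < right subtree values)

Level-order array: [38, 30, 43, 24, 32, None, None, 2, 25, None, None, None, 14, None, None, 5, 22]
Validate using subtree bounds (lo, hi): at each node, require lo < value < hi,
then recurse left with hi=value and right with lo=value.
Preorder trace (stopping at first violation):
  at node 38 with bounds (-inf, +inf): OK
  at node 30 with bounds (-inf, 38): OK
  at node 24 with bounds (-inf, 30): OK
  at node 2 with bounds (-inf, 24): OK
  at node 14 with bounds (2, 24): OK
  at node 5 with bounds (2, 14): OK
  at node 22 with bounds (14, 24): OK
  at node 25 with bounds (24, 30): OK
  at node 32 with bounds (30, 38): OK
  at node 43 with bounds (38, +inf): OK
No violation found at any node.
Result: Valid BST


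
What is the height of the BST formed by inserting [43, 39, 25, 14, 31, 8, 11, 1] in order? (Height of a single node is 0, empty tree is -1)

Insertion order: [43, 39, 25, 14, 31, 8, 11, 1]
Tree (level-order array): [43, 39, None, 25, None, 14, 31, 8, None, None, None, 1, 11]
Compute height bottom-up (empty subtree = -1):
  height(1) = 1 + max(-1, -1) = 0
  height(11) = 1 + max(-1, -1) = 0
  height(8) = 1 + max(0, 0) = 1
  height(14) = 1 + max(1, -1) = 2
  height(31) = 1 + max(-1, -1) = 0
  height(25) = 1 + max(2, 0) = 3
  height(39) = 1 + max(3, -1) = 4
  height(43) = 1 + max(4, -1) = 5
Height = 5


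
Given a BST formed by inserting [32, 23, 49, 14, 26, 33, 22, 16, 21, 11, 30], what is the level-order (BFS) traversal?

Tree insertion order: [32, 23, 49, 14, 26, 33, 22, 16, 21, 11, 30]
Tree (level-order array): [32, 23, 49, 14, 26, 33, None, 11, 22, None, 30, None, None, None, None, 16, None, None, None, None, 21]
BFS from the root, enqueuing left then right child of each popped node:
  queue [32] -> pop 32, enqueue [23, 49], visited so far: [32]
  queue [23, 49] -> pop 23, enqueue [14, 26], visited so far: [32, 23]
  queue [49, 14, 26] -> pop 49, enqueue [33], visited so far: [32, 23, 49]
  queue [14, 26, 33] -> pop 14, enqueue [11, 22], visited so far: [32, 23, 49, 14]
  queue [26, 33, 11, 22] -> pop 26, enqueue [30], visited so far: [32, 23, 49, 14, 26]
  queue [33, 11, 22, 30] -> pop 33, enqueue [none], visited so far: [32, 23, 49, 14, 26, 33]
  queue [11, 22, 30] -> pop 11, enqueue [none], visited so far: [32, 23, 49, 14, 26, 33, 11]
  queue [22, 30] -> pop 22, enqueue [16], visited so far: [32, 23, 49, 14, 26, 33, 11, 22]
  queue [30, 16] -> pop 30, enqueue [none], visited so far: [32, 23, 49, 14, 26, 33, 11, 22, 30]
  queue [16] -> pop 16, enqueue [21], visited so far: [32, 23, 49, 14, 26, 33, 11, 22, 30, 16]
  queue [21] -> pop 21, enqueue [none], visited so far: [32, 23, 49, 14, 26, 33, 11, 22, 30, 16, 21]
Result: [32, 23, 49, 14, 26, 33, 11, 22, 30, 16, 21]


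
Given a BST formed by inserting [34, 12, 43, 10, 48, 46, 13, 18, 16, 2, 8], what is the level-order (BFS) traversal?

Tree insertion order: [34, 12, 43, 10, 48, 46, 13, 18, 16, 2, 8]
Tree (level-order array): [34, 12, 43, 10, 13, None, 48, 2, None, None, 18, 46, None, None, 8, 16]
BFS from the root, enqueuing left then right child of each popped node:
  queue [34] -> pop 34, enqueue [12, 43], visited so far: [34]
  queue [12, 43] -> pop 12, enqueue [10, 13], visited so far: [34, 12]
  queue [43, 10, 13] -> pop 43, enqueue [48], visited so far: [34, 12, 43]
  queue [10, 13, 48] -> pop 10, enqueue [2], visited so far: [34, 12, 43, 10]
  queue [13, 48, 2] -> pop 13, enqueue [18], visited so far: [34, 12, 43, 10, 13]
  queue [48, 2, 18] -> pop 48, enqueue [46], visited so far: [34, 12, 43, 10, 13, 48]
  queue [2, 18, 46] -> pop 2, enqueue [8], visited so far: [34, 12, 43, 10, 13, 48, 2]
  queue [18, 46, 8] -> pop 18, enqueue [16], visited so far: [34, 12, 43, 10, 13, 48, 2, 18]
  queue [46, 8, 16] -> pop 46, enqueue [none], visited so far: [34, 12, 43, 10, 13, 48, 2, 18, 46]
  queue [8, 16] -> pop 8, enqueue [none], visited so far: [34, 12, 43, 10, 13, 48, 2, 18, 46, 8]
  queue [16] -> pop 16, enqueue [none], visited so far: [34, 12, 43, 10, 13, 48, 2, 18, 46, 8, 16]
Result: [34, 12, 43, 10, 13, 48, 2, 18, 46, 8, 16]


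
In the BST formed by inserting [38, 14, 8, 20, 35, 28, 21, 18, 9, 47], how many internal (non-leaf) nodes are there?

Tree built from: [38, 14, 8, 20, 35, 28, 21, 18, 9, 47]
Tree (level-order array): [38, 14, 47, 8, 20, None, None, None, 9, 18, 35, None, None, None, None, 28, None, 21]
Rule: An internal node has at least one child.
Per-node child counts:
  node 38: 2 child(ren)
  node 14: 2 child(ren)
  node 8: 1 child(ren)
  node 9: 0 child(ren)
  node 20: 2 child(ren)
  node 18: 0 child(ren)
  node 35: 1 child(ren)
  node 28: 1 child(ren)
  node 21: 0 child(ren)
  node 47: 0 child(ren)
Matching nodes: [38, 14, 8, 20, 35, 28]
Count of internal (non-leaf) nodes: 6


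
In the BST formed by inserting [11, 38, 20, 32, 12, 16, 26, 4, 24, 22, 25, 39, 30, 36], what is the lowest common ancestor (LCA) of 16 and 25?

Tree insertion order: [11, 38, 20, 32, 12, 16, 26, 4, 24, 22, 25, 39, 30, 36]
Tree (level-order array): [11, 4, 38, None, None, 20, 39, 12, 32, None, None, None, 16, 26, 36, None, None, 24, 30, None, None, 22, 25]
In a BST, the LCA of p=16, q=25 is the first node v on the
root-to-leaf path with p <= v <= q (go left if both < v, right if both > v).
Walk from root:
  at 11: both 16 and 25 > 11, go right
  at 38: both 16 and 25 < 38, go left
  at 20: 16 <= 20 <= 25, this is the LCA
LCA = 20


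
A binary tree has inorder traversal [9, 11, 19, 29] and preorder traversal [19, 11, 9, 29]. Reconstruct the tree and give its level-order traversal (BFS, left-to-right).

Inorder:  [9, 11, 19, 29]
Preorder: [19, 11, 9, 29]
Algorithm: preorder visits root first, so consume preorder in order;
for each root, split the current inorder slice at that value into
left-subtree inorder and right-subtree inorder, then recurse.
Recursive splits:
  root=19; inorder splits into left=[9, 11], right=[29]
  root=11; inorder splits into left=[9], right=[]
  root=9; inorder splits into left=[], right=[]
  root=29; inorder splits into left=[], right=[]
Reconstructed level-order: [19, 11, 29, 9]


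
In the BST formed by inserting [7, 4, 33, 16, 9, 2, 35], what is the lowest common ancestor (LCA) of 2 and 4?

Tree insertion order: [7, 4, 33, 16, 9, 2, 35]
Tree (level-order array): [7, 4, 33, 2, None, 16, 35, None, None, 9]
In a BST, the LCA of p=2, q=4 is the first node v on the
root-to-leaf path with p <= v <= q (go left if both < v, right if both > v).
Walk from root:
  at 7: both 2 and 4 < 7, go left
  at 4: 2 <= 4 <= 4, this is the LCA
LCA = 4


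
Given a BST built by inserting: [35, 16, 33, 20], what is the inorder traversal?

Tree insertion order: [35, 16, 33, 20]
Tree (level-order array): [35, 16, None, None, 33, 20]
Inorder traversal: [16, 20, 33, 35]


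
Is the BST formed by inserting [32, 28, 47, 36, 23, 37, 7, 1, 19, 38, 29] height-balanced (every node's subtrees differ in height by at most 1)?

Tree (level-order array): [32, 28, 47, 23, 29, 36, None, 7, None, None, None, None, 37, 1, 19, None, 38]
Definition: a tree is height-balanced if, at every node, |h(left) - h(right)| <= 1 (empty subtree has height -1).
Bottom-up per-node check:
  node 1: h_left=-1, h_right=-1, diff=0 [OK], height=0
  node 19: h_left=-1, h_right=-1, diff=0 [OK], height=0
  node 7: h_left=0, h_right=0, diff=0 [OK], height=1
  node 23: h_left=1, h_right=-1, diff=2 [FAIL (|1--1|=2 > 1)], height=2
  node 29: h_left=-1, h_right=-1, diff=0 [OK], height=0
  node 28: h_left=2, h_right=0, diff=2 [FAIL (|2-0|=2 > 1)], height=3
  node 38: h_left=-1, h_right=-1, diff=0 [OK], height=0
  node 37: h_left=-1, h_right=0, diff=1 [OK], height=1
  node 36: h_left=-1, h_right=1, diff=2 [FAIL (|-1-1|=2 > 1)], height=2
  node 47: h_left=2, h_right=-1, diff=3 [FAIL (|2--1|=3 > 1)], height=3
  node 32: h_left=3, h_right=3, diff=0 [OK], height=4
Node 23 violates the condition: |1 - -1| = 2 > 1.
Result: Not balanced


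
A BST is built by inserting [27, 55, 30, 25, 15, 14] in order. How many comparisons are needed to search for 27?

Search path for 27: 27
Found: True
Comparisons: 1


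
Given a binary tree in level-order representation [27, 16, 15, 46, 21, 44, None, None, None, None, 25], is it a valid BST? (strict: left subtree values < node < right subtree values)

Level-order array: [27, 16, 15, 46, 21, 44, None, None, None, None, 25]
Validate using subtree bounds (lo, hi): at each node, require lo < value < hi,
then recurse left with hi=value and right with lo=value.
Preorder trace (stopping at first violation):
  at node 27 with bounds (-inf, +inf): OK
  at node 16 with bounds (-inf, 27): OK
  at node 46 with bounds (-inf, 16): VIOLATION
Node 46 violates its bound: not (-inf < 46 < 16).
Result: Not a valid BST


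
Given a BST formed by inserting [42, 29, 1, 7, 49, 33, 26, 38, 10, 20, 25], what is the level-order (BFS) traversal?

Tree insertion order: [42, 29, 1, 7, 49, 33, 26, 38, 10, 20, 25]
Tree (level-order array): [42, 29, 49, 1, 33, None, None, None, 7, None, 38, None, 26, None, None, 10, None, None, 20, None, 25]
BFS from the root, enqueuing left then right child of each popped node:
  queue [42] -> pop 42, enqueue [29, 49], visited so far: [42]
  queue [29, 49] -> pop 29, enqueue [1, 33], visited so far: [42, 29]
  queue [49, 1, 33] -> pop 49, enqueue [none], visited so far: [42, 29, 49]
  queue [1, 33] -> pop 1, enqueue [7], visited so far: [42, 29, 49, 1]
  queue [33, 7] -> pop 33, enqueue [38], visited so far: [42, 29, 49, 1, 33]
  queue [7, 38] -> pop 7, enqueue [26], visited so far: [42, 29, 49, 1, 33, 7]
  queue [38, 26] -> pop 38, enqueue [none], visited so far: [42, 29, 49, 1, 33, 7, 38]
  queue [26] -> pop 26, enqueue [10], visited so far: [42, 29, 49, 1, 33, 7, 38, 26]
  queue [10] -> pop 10, enqueue [20], visited so far: [42, 29, 49, 1, 33, 7, 38, 26, 10]
  queue [20] -> pop 20, enqueue [25], visited so far: [42, 29, 49, 1, 33, 7, 38, 26, 10, 20]
  queue [25] -> pop 25, enqueue [none], visited so far: [42, 29, 49, 1, 33, 7, 38, 26, 10, 20, 25]
Result: [42, 29, 49, 1, 33, 7, 38, 26, 10, 20, 25]


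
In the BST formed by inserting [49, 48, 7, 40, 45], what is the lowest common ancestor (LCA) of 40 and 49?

Tree insertion order: [49, 48, 7, 40, 45]
Tree (level-order array): [49, 48, None, 7, None, None, 40, None, 45]
In a BST, the LCA of p=40, q=49 is the first node v on the
root-to-leaf path with p <= v <= q (go left if both < v, right if both > v).
Walk from root:
  at 49: 40 <= 49 <= 49, this is the LCA
LCA = 49


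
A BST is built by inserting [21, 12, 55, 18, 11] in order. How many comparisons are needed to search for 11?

Search path for 11: 21 -> 12 -> 11
Found: True
Comparisons: 3


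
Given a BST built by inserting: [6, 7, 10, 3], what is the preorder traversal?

Tree insertion order: [6, 7, 10, 3]
Tree (level-order array): [6, 3, 7, None, None, None, 10]
Preorder traversal: [6, 3, 7, 10]


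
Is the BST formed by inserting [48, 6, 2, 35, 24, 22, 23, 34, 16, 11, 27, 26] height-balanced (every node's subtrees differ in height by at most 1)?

Tree (level-order array): [48, 6, None, 2, 35, None, None, 24, None, 22, 34, 16, 23, 27, None, 11, None, None, None, 26]
Definition: a tree is height-balanced if, at every node, |h(left) - h(right)| <= 1 (empty subtree has height -1).
Bottom-up per-node check:
  node 2: h_left=-1, h_right=-1, diff=0 [OK], height=0
  node 11: h_left=-1, h_right=-1, diff=0 [OK], height=0
  node 16: h_left=0, h_right=-1, diff=1 [OK], height=1
  node 23: h_left=-1, h_right=-1, diff=0 [OK], height=0
  node 22: h_left=1, h_right=0, diff=1 [OK], height=2
  node 26: h_left=-1, h_right=-1, diff=0 [OK], height=0
  node 27: h_left=0, h_right=-1, diff=1 [OK], height=1
  node 34: h_left=1, h_right=-1, diff=2 [FAIL (|1--1|=2 > 1)], height=2
  node 24: h_left=2, h_right=2, diff=0 [OK], height=3
  node 35: h_left=3, h_right=-1, diff=4 [FAIL (|3--1|=4 > 1)], height=4
  node 6: h_left=0, h_right=4, diff=4 [FAIL (|0-4|=4 > 1)], height=5
  node 48: h_left=5, h_right=-1, diff=6 [FAIL (|5--1|=6 > 1)], height=6
Node 34 violates the condition: |1 - -1| = 2 > 1.
Result: Not balanced


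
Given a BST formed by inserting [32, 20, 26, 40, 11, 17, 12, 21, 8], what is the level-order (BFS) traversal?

Tree insertion order: [32, 20, 26, 40, 11, 17, 12, 21, 8]
Tree (level-order array): [32, 20, 40, 11, 26, None, None, 8, 17, 21, None, None, None, 12]
BFS from the root, enqueuing left then right child of each popped node:
  queue [32] -> pop 32, enqueue [20, 40], visited so far: [32]
  queue [20, 40] -> pop 20, enqueue [11, 26], visited so far: [32, 20]
  queue [40, 11, 26] -> pop 40, enqueue [none], visited so far: [32, 20, 40]
  queue [11, 26] -> pop 11, enqueue [8, 17], visited so far: [32, 20, 40, 11]
  queue [26, 8, 17] -> pop 26, enqueue [21], visited so far: [32, 20, 40, 11, 26]
  queue [8, 17, 21] -> pop 8, enqueue [none], visited so far: [32, 20, 40, 11, 26, 8]
  queue [17, 21] -> pop 17, enqueue [12], visited so far: [32, 20, 40, 11, 26, 8, 17]
  queue [21, 12] -> pop 21, enqueue [none], visited so far: [32, 20, 40, 11, 26, 8, 17, 21]
  queue [12] -> pop 12, enqueue [none], visited so far: [32, 20, 40, 11, 26, 8, 17, 21, 12]
Result: [32, 20, 40, 11, 26, 8, 17, 21, 12]


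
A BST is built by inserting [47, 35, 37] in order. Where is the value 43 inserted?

Starting tree (level order): [47, 35, None, None, 37]
Insertion path: 47 -> 35 -> 37
Result: insert 43 as right child of 37
Final tree (level order): [47, 35, None, None, 37, None, 43]


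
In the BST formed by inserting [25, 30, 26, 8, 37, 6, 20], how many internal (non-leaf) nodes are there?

Tree built from: [25, 30, 26, 8, 37, 6, 20]
Tree (level-order array): [25, 8, 30, 6, 20, 26, 37]
Rule: An internal node has at least one child.
Per-node child counts:
  node 25: 2 child(ren)
  node 8: 2 child(ren)
  node 6: 0 child(ren)
  node 20: 0 child(ren)
  node 30: 2 child(ren)
  node 26: 0 child(ren)
  node 37: 0 child(ren)
Matching nodes: [25, 8, 30]
Count of internal (non-leaf) nodes: 3


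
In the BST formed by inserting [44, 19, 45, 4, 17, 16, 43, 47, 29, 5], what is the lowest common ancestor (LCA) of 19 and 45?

Tree insertion order: [44, 19, 45, 4, 17, 16, 43, 47, 29, 5]
Tree (level-order array): [44, 19, 45, 4, 43, None, 47, None, 17, 29, None, None, None, 16, None, None, None, 5]
In a BST, the LCA of p=19, q=45 is the first node v on the
root-to-leaf path with p <= v <= q (go left if both < v, right if both > v).
Walk from root:
  at 44: 19 <= 44 <= 45, this is the LCA
LCA = 44


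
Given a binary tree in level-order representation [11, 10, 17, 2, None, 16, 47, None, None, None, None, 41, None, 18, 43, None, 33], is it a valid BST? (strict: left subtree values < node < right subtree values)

Level-order array: [11, 10, 17, 2, None, 16, 47, None, None, None, None, 41, None, 18, 43, None, 33]
Validate using subtree bounds (lo, hi): at each node, require lo < value < hi,
then recurse left with hi=value and right with lo=value.
Preorder trace (stopping at first violation):
  at node 11 with bounds (-inf, +inf): OK
  at node 10 with bounds (-inf, 11): OK
  at node 2 with bounds (-inf, 10): OK
  at node 17 with bounds (11, +inf): OK
  at node 16 with bounds (11, 17): OK
  at node 47 with bounds (17, +inf): OK
  at node 41 with bounds (17, 47): OK
  at node 18 with bounds (17, 41): OK
  at node 33 with bounds (18, 41): OK
  at node 43 with bounds (41, 47): OK
No violation found at any node.
Result: Valid BST


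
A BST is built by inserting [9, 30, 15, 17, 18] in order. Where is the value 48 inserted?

Starting tree (level order): [9, None, 30, 15, None, None, 17, None, 18]
Insertion path: 9 -> 30
Result: insert 48 as right child of 30
Final tree (level order): [9, None, 30, 15, 48, None, 17, None, None, None, 18]


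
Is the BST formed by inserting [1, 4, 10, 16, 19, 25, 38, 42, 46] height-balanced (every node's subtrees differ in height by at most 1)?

Tree (level-order array): [1, None, 4, None, 10, None, 16, None, 19, None, 25, None, 38, None, 42, None, 46]
Definition: a tree is height-balanced if, at every node, |h(left) - h(right)| <= 1 (empty subtree has height -1).
Bottom-up per-node check:
  node 46: h_left=-1, h_right=-1, diff=0 [OK], height=0
  node 42: h_left=-1, h_right=0, diff=1 [OK], height=1
  node 38: h_left=-1, h_right=1, diff=2 [FAIL (|-1-1|=2 > 1)], height=2
  node 25: h_left=-1, h_right=2, diff=3 [FAIL (|-1-2|=3 > 1)], height=3
  node 19: h_left=-1, h_right=3, diff=4 [FAIL (|-1-3|=4 > 1)], height=4
  node 16: h_left=-1, h_right=4, diff=5 [FAIL (|-1-4|=5 > 1)], height=5
  node 10: h_left=-1, h_right=5, diff=6 [FAIL (|-1-5|=6 > 1)], height=6
  node 4: h_left=-1, h_right=6, diff=7 [FAIL (|-1-6|=7 > 1)], height=7
  node 1: h_left=-1, h_right=7, diff=8 [FAIL (|-1-7|=8 > 1)], height=8
Node 38 violates the condition: |-1 - 1| = 2 > 1.
Result: Not balanced


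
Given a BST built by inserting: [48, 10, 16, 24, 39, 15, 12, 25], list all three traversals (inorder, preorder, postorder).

Tree insertion order: [48, 10, 16, 24, 39, 15, 12, 25]
Tree (level-order array): [48, 10, None, None, 16, 15, 24, 12, None, None, 39, None, None, 25]
Inorder (L, root, R): [10, 12, 15, 16, 24, 25, 39, 48]
Preorder (root, L, R): [48, 10, 16, 15, 12, 24, 39, 25]
Postorder (L, R, root): [12, 15, 25, 39, 24, 16, 10, 48]


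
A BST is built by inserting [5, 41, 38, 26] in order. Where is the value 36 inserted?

Starting tree (level order): [5, None, 41, 38, None, 26]
Insertion path: 5 -> 41 -> 38 -> 26
Result: insert 36 as right child of 26
Final tree (level order): [5, None, 41, 38, None, 26, None, None, 36]


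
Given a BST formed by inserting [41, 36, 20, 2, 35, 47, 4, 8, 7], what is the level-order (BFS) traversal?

Tree insertion order: [41, 36, 20, 2, 35, 47, 4, 8, 7]
Tree (level-order array): [41, 36, 47, 20, None, None, None, 2, 35, None, 4, None, None, None, 8, 7]
BFS from the root, enqueuing left then right child of each popped node:
  queue [41] -> pop 41, enqueue [36, 47], visited so far: [41]
  queue [36, 47] -> pop 36, enqueue [20], visited so far: [41, 36]
  queue [47, 20] -> pop 47, enqueue [none], visited so far: [41, 36, 47]
  queue [20] -> pop 20, enqueue [2, 35], visited so far: [41, 36, 47, 20]
  queue [2, 35] -> pop 2, enqueue [4], visited so far: [41, 36, 47, 20, 2]
  queue [35, 4] -> pop 35, enqueue [none], visited so far: [41, 36, 47, 20, 2, 35]
  queue [4] -> pop 4, enqueue [8], visited so far: [41, 36, 47, 20, 2, 35, 4]
  queue [8] -> pop 8, enqueue [7], visited so far: [41, 36, 47, 20, 2, 35, 4, 8]
  queue [7] -> pop 7, enqueue [none], visited so far: [41, 36, 47, 20, 2, 35, 4, 8, 7]
Result: [41, 36, 47, 20, 2, 35, 4, 8, 7]


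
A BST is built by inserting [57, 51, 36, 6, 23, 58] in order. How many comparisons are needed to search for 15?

Search path for 15: 57 -> 51 -> 36 -> 6 -> 23
Found: False
Comparisons: 5


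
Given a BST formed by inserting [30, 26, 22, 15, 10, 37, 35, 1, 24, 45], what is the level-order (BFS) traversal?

Tree insertion order: [30, 26, 22, 15, 10, 37, 35, 1, 24, 45]
Tree (level-order array): [30, 26, 37, 22, None, 35, 45, 15, 24, None, None, None, None, 10, None, None, None, 1]
BFS from the root, enqueuing left then right child of each popped node:
  queue [30] -> pop 30, enqueue [26, 37], visited so far: [30]
  queue [26, 37] -> pop 26, enqueue [22], visited so far: [30, 26]
  queue [37, 22] -> pop 37, enqueue [35, 45], visited so far: [30, 26, 37]
  queue [22, 35, 45] -> pop 22, enqueue [15, 24], visited so far: [30, 26, 37, 22]
  queue [35, 45, 15, 24] -> pop 35, enqueue [none], visited so far: [30, 26, 37, 22, 35]
  queue [45, 15, 24] -> pop 45, enqueue [none], visited so far: [30, 26, 37, 22, 35, 45]
  queue [15, 24] -> pop 15, enqueue [10], visited so far: [30, 26, 37, 22, 35, 45, 15]
  queue [24, 10] -> pop 24, enqueue [none], visited so far: [30, 26, 37, 22, 35, 45, 15, 24]
  queue [10] -> pop 10, enqueue [1], visited so far: [30, 26, 37, 22, 35, 45, 15, 24, 10]
  queue [1] -> pop 1, enqueue [none], visited so far: [30, 26, 37, 22, 35, 45, 15, 24, 10, 1]
Result: [30, 26, 37, 22, 35, 45, 15, 24, 10, 1]


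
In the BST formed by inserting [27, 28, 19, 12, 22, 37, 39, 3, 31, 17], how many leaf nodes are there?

Tree built from: [27, 28, 19, 12, 22, 37, 39, 3, 31, 17]
Tree (level-order array): [27, 19, 28, 12, 22, None, 37, 3, 17, None, None, 31, 39]
Rule: A leaf has 0 children.
Per-node child counts:
  node 27: 2 child(ren)
  node 19: 2 child(ren)
  node 12: 2 child(ren)
  node 3: 0 child(ren)
  node 17: 0 child(ren)
  node 22: 0 child(ren)
  node 28: 1 child(ren)
  node 37: 2 child(ren)
  node 31: 0 child(ren)
  node 39: 0 child(ren)
Matching nodes: [3, 17, 22, 31, 39]
Count of leaf nodes: 5


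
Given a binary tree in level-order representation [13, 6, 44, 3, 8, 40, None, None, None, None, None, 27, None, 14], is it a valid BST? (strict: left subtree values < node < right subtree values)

Level-order array: [13, 6, 44, 3, 8, 40, None, None, None, None, None, 27, None, 14]
Validate using subtree bounds (lo, hi): at each node, require lo < value < hi,
then recurse left with hi=value and right with lo=value.
Preorder trace (stopping at first violation):
  at node 13 with bounds (-inf, +inf): OK
  at node 6 with bounds (-inf, 13): OK
  at node 3 with bounds (-inf, 6): OK
  at node 8 with bounds (6, 13): OK
  at node 44 with bounds (13, +inf): OK
  at node 40 with bounds (13, 44): OK
  at node 27 with bounds (13, 40): OK
  at node 14 with bounds (13, 27): OK
No violation found at any node.
Result: Valid BST


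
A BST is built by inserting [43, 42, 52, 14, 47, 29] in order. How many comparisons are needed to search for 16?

Search path for 16: 43 -> 42 -> 14 -> 29
Found: False
Comparisons: 4


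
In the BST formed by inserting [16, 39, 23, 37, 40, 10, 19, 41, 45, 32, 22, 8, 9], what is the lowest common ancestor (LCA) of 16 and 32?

Tree insertion order: [16, 39, 23, 37, 40, 10, 19, 41, 45, 32, 22, 8, 9]
Tree (level-order array): [16, 10, 39, 8, None, 23, 40, None, 9, 19, 37, None, 41, None, None, None, 22, 32, None, None, 45]
In a BST, the LCA of p=16, q=32 is the first node v on the
root-to-leaf path with p <= v <= q (go left if both < v, right if both > v).
Walk from root:
  at 16: 16 <= 16 <= 32, this is the LCA
LCA = 16


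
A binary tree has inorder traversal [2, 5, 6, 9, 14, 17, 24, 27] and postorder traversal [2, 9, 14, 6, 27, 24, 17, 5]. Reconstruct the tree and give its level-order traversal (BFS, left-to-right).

Inorder:   [2, 5, 6, 9, 14, 17, 24, 27]
Postorder: [2, 9, 14, 6, 27, 24, 17, 5]
Algorithm: postorder visits root last, so walk postorder right-to-left;
each value is the root of the current inorder slice — split it at that
value, recurse on the right subtree first, then the left.
Recursive splits:
  root=5; inorder splits into left=[2], right=[6, 9, 14, 17, 24, 27]
  root=17; inorder splits into left=[6, 9, 14], right=[24, 27]
  root=24; inorder splits into left=[], right=[27]
  root=27; inorder splits into left=[], right=[]
  root=6; inorder splits into left=[], right=[9, 14]
  root=14; inorder splits into left=[9], right=[]
  root=9; inorder splits into left=[], right=[]
  root=2; inorder splits into left=[], right=[]
Reconstructed level-order: [5, 2, 17, 6, 24, 14, 27, 9]


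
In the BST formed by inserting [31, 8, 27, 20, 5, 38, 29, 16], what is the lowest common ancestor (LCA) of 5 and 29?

Tree insertion order: [31, 8, 27, 20, 5, 38, 29, 16]
Tree (level-order array): [31, 8, 38, 5, 27, None, None, None, None, 20, 29, 16]
In a BST, the LCA of p=5, q=29 is the first node v on the
root-to-leaf path with p <= v <= q (go left if both < v, right if both > v).
Walk from root:
  at 31: both 5 and 29 < 31, go left
  at 8: 5 <= 8 <= 29, this is the LCA
LCA = 8


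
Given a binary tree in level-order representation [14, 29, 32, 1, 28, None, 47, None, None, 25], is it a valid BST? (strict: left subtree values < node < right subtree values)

Level-order array: [14, 29, 32, 1, 28, None, 47, None, None, 25]
Validate using subtree bounds (lo, hi): at each node, require lo < value < hi,
then recurse left with hi=value and right with lo=value.
Preorder trace (stopping at first violation):
  at node 14 with bounds (-inf, +inf): OK
  at node 29 with bounds (-inf, 14): VIOLATION
Node 29 violates its bound: not (-inf < 29 < 14).
Result: Not a valid BST


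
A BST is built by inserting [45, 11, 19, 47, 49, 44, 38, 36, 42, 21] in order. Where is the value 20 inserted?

Starting tree (level order): [45, 11, 47, None, 19, None, 49, None, 44, None, None, 38, None, 36, 42, 21]
Insertion path: 45 -> 11 -> 19 -> 44 -> 38 -> 36 -> 21
Result: insert 20 as left child of 21
Final tree (level order): [45, 11, 47, None, 19, None, 49, None, 44, None, None, 38, None, 36, 42, 21, None, None, None, 20]


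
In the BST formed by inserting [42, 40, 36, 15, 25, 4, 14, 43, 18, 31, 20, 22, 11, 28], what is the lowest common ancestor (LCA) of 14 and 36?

Tree insertion order: [42, 40, 36, 15, 25, 4, 14, 43, 18, 31, 20, 22, 11, 28]
Tree (level-order array): [42, 40, 43, 36, None, None, None, 15, None, 4, 25, None, 14, 18, 31, 11, None, None, 20, 28, None, None, None, None, 22]
In a BST, the LCA of p=14, q=36 is the first node v on the
root-to-leaf path with p <= v <= q (go left if both < v, right if both > v).
Walk from root:
  at 42: both 14 and 36 < 42, go left
  at 40: both 14 and 36 < 40, go left
  at 36: 14 <= 36 <= 36, this is the LCA
LCA = 36


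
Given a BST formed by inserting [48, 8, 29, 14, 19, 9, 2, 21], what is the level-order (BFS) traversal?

Tree insertion order: [48, 8, 29, 14, 19, 9, 2, 21]
Tree (level-order array): [48, 8, None, 2, 29, None, None, 14, None, 9, 19, None, None, None, 21]
BFS from the root, enqueuing left then right child of each popped node:
  queue [48] -> pop 48, enqueue [8], visited so far: [48]
  queue [8] -> pop 8, enqueue [2, 29], visited so far: [48, 8]
  queue [2, 29] -> pop 2, enqueue [none], visited so far: [48, 8, 2]
  queue [29] -> pop 29, enqueue [14], visited so far: [48, 8, 2, 29]
  queue [14] -> pop 14, enqueue [9, 19], visited so far: [48, 8, 2, 29, 14]
  queue [9, 19] -> pop 9, enqueue [none], visited so far: [48, 8, 2, 29, 14, 9]
  queue [19] -> pop 19, enqueue [21], visited so far: [48, 8, 2, 29, 14, 9, 19]
  queue [21] -> pop 21, enqueue [none], visited so far: [48, 8, 2, 29, 14, 9, 19, 21]
Result: [48, 8, 2, 29, 14, 9, 19, 21]


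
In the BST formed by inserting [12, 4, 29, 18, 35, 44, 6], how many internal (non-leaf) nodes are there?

Tree built from: [12, 4, 29, 18, 35, 44, 6]
Tree (level-order array): [12, 4, 29, None, 6, 18, 35, None, None, None, None, None, 44]
Rule: An internal node has at least one child.
Per-node child counts:
  node 12: 2 child(ren)
  node 4: 1 child(ren)
  node 6: 0 child(ren)
  node 29: 2 child(ren)
  node 18: 0 child(ren)
  node 35: 1 child(ren)
  node 44: 0 child(ren)
Matching nodes: [12, 4, 29, 35]
Count of internal (non-leaf) nodes: 4


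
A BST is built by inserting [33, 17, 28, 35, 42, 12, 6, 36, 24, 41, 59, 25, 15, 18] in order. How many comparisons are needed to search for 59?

Search path for 59: 33 -> 35 -> 42 -> 59
Found: True
Comparisons: 4


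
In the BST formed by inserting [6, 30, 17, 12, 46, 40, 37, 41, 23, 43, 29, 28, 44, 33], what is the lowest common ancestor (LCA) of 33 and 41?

Tree insertion order: [6, 30, 17, 12, 46, 40, 37, 41, 23, 43, 29, 28, 44, 33]
Tree (level-order array): [6, None, 30, 17, 46, 12, 23, 40, None, None, None, None, 29, 37, 41, 28, None, 33, None, None, 43, None, None, None, None, None, 44]
In a BST, the LCA of p=33, q=41 is the first node v on the
root-to-leaf path with p <= v <= q (go left if both < v, right if both > v).
Walk from root:
  at 6: both 33 and 41 > 6, go right
  at 30: both 33 and 41 > 30, go right
  at 46: both 33 and 41 < 46, go left
  at 40: 33 <= 40 <= 41, this is the LCA
LCA = 40
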